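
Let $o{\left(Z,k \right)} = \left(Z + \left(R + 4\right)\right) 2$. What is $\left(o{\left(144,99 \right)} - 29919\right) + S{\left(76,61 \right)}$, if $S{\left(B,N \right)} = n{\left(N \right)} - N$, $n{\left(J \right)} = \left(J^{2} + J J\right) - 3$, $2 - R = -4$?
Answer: $-22233$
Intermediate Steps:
$R = 6$ ($R = 2 - -4 = 2 + 4 = 6$)
$o{\left(Z,k \right)} = 20 + 2 Z$ ($o{\left(Z,k \right)} = \left(Z + \left(6 + 4\right)\right) 2 = \left(Z + 10\right) 2 = \left(10 + Z\right) 2 = 20 + 2 Z$)
$n{\left(J \right)} = -3 + 2 J^{2}$ ($n{\left(J \right)} = \left(J^{2} + J^{2}\right) - 3 = 2 J^{2} - 3 = -3 + 2 J^{2}$)
$S{\left(B,N \right)} = -3 - N + 2 N^{2}$ ($S{\left(B,N \right)} = \left(-3 + 2 N^{2}\right) - N = -3 - N + 2 N^{2}$)
$\left(o{\left(144,99 \right)} - 29919\right) + S{\left(76,61 \right)} = \left(\left(20 + 2 \cdot 144\right) - 29919\right) - \left(64 - 7442\right) = \left(\left(20 + 288\right) - 29919\right) - -7378 = \left(308 - 29919\right) - -7378 = -29611 + 7378 = -22233$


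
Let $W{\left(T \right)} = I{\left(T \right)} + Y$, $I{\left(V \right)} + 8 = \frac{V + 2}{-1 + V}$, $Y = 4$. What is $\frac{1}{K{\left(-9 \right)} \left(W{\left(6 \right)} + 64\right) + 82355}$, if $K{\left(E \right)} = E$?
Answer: $\frac{5}{409003} \approx 1.2225 \cdot 10^{-5}$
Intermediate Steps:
$I{\left(V \right)} = -8 + \frac{2 + V}{-1 + V}$ ($I{\left(V \right)} = -8 + \frac{V + 2}{-1 + V} = -8 + \frac{2 + V}{-1 + V}$)
$W{\left(T \right)} = 4 + \frac{10 - 7 T}{-1 + T}$ ($W{\left(T \right)} = \frac{10 - 7 T}{-1 + T} + 4 = 4 + \frac{10 - 7 T}{-1 + T}$)
$\frac{1}{K{\left(-9 \right)} \left(W{\left(6 \right)} + 64\right) + 82355} = \frac{1}{- 9 \left(\frac{3 \left(2 - 6\right)}{-1 + 6} + 64\right) + 82355} = \frac{1}{- 9 \left(\frac{3 \left(2 - 6\right)}{5} + 64\right) + 82355} = \frac{1}{- 9 \left(3 \cdot \frac{1}{5} \left(-4\right) + 64\right) + 82355} = \frac{1}{- 9 \left(- \frac{12}{5} + 64\right) + 82355} = \frac{1}{\left(-9\right) \frac{308}{5} + 82355} = \frac{1}{- \frac{2772}{5} + 82355} = \frac{1}{\frac{409003}{5}} = \frac{5}{409003}$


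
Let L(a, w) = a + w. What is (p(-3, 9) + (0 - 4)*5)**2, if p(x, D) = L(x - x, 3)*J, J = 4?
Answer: 64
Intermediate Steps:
p(x, D) = 12 (p(x, D) = ((x - x) + 3)*4 = (0 + 3)*4 = 3*4 = 12)
(p(-3, 9) + (0 - 4)*5)**2 = (12 + (0 - 4)*5)**2 = (12 - 4*5)**2 = (12 - 20)**2 = (-8)**2 = 64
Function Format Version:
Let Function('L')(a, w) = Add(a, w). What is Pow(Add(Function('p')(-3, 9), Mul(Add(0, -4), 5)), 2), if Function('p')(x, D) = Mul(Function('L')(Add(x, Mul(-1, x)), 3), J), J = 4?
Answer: 64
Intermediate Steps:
Function('p')(x, D) = 12 (Function('p')(x, D) = Mul(Add(Add(x, Mul(-1, x)), 3), 4) = Mul(Add(0, 3), 4) = Mul(3, 4) = 12)
Pow(Add(Function('p')(-3, 9), Mul(Add(0, -4), 5)), 2) = Pow(Add(12, Mul(Add(0, -4), 5)), 2) = Pow(Add(12, Mul(-4, 5)), 2) = Pow(Add(12, -20), 2) = Pow(-8, 2) = 64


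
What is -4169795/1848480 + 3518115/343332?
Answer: 28175228657/3525790752 ≈ 7.9912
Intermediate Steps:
-4169795/1848480 + 3518115/343332 = -4169795*1/1848480 + 3518115*(1/343332) = -833959/369696 + 1172705/114444 = 28175228657/3525790752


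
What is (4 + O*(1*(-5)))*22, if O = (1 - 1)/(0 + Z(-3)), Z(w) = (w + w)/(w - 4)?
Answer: 88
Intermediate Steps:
Z(w) = 2*w/(-4 + w) (Z(w) = (2*w)/(-4 + w) = 2*w/(-4 + w))
O = 0 (O = (1 - 1)/(0 + 2*(-3)/(-4 - 3)) = 0/(0 + 2*(-3)/(-7)) = 0/(0 + 2*(-3)*(-⅐)) = 0/(0 + 6/7) = 0/(6/7) = 0*(7/6) = 0)
(4 + O*(1*(-5)))*22 = (4 + 0*(1*(-5)))*22 = (4 + 0*(-5))*22 = (4 + 0)*22 = 4*22 = 88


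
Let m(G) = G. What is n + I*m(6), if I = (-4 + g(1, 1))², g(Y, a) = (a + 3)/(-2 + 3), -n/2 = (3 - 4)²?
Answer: -2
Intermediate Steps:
n = -2 (n = -2*(3 - 4)² = -2*(-1)² = -2*1 = -2)
g(Y, a) = 3 + a (g(Y, a) = (3 + a)/1 = (3 + a)*1 = 3 + a)
I = 0 (I = (-4 + (3 + 1))² = (-4 + 4)² = 0² = 0)
n + I*m(6) = -2 + 0*6 = -2 + 0 = -2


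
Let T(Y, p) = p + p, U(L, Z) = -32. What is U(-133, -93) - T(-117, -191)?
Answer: 350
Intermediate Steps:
T(Y, p) = 2*p
U(-133, -93) - T(-117, -191) = -32 - 2*(-191) = -32 - 1*(-382) = -32 + 382 = 350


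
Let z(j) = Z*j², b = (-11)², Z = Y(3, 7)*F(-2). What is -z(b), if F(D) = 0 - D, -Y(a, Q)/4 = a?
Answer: 351384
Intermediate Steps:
Y(a, Q) = -4*a
F(D) = -D
Z = -24 (Z = (-4*3)*(-1*(-2)) = -12*2 = -24)
b = 121
z(j) = -24*j²
-z(b) = -(-24)*121² = -(-24)*14641 = -1*(-351384) = 351384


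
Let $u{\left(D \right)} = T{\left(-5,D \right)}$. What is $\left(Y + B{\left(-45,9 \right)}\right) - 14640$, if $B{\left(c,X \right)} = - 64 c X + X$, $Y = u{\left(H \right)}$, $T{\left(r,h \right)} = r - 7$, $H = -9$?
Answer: $11277$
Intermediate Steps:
$T{\left(r,h \right)} = -7 + r$
$u{\left(D \right)} = -12$ ($u{\left(D \right)} = -7 - 5 = -12$)
$Y = -12$
$B{\left(c,X \right)} = X - 64 X c$ ($B{\left(c,X \right)} = - 64 X c + X = X - 64 X c$)
$\left(Y + B{\left(-45,9 \right)}\right) - 14640 = \left(-12 + 9 \left(1 - -2880\right)\right) - 14640 = \left(-12 + 9 \left(1 + 2880\right)\right) - 14640 = \left(-12 + 9 \cdot 2881\right) - 14640 = \left(-12 + 25929\right) - 14640 = 25917 - 14640 = 11277$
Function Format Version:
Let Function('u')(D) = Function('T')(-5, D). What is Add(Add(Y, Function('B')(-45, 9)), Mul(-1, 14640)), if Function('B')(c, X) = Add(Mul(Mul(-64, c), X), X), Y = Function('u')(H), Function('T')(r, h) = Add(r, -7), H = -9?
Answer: 11277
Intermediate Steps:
Function('T')(r, h) = Add(-7, r)
Function('u')(D) = -12 (Function('u')(D) = Add(-7, -5) = -12)
Y = -12
Function('B')(c, X) = Add(X, Mul(-64, X, c)) (Function('B')(c, X) = Add(Mul(-64, X, c), X) = Add(X, Mul(-64, X, c)))
Add(Add(Y, Function('B')(-45, 9)), Mul(-1, 14640)) = Add(Add(-12, Mul(9, Add(1, Mul(-64, -45)))), Mul(-1, 14640)) = Add(Add(-12, Mul(9, Add(1, 2880))), -14640) = Add(Add(-12, Mul(9, 2881)), -14640) = Add(Add(-12, 25929), -14640) = Add(25917, -14640) = 11277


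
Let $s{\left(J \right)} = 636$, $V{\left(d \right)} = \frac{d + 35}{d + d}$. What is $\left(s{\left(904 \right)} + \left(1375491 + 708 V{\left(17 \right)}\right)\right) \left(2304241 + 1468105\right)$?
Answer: $\frac{88320303472182}{17} \approx 5.1953 \cdot 10^{12}$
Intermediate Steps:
$V{\left(d \right)} = \frac{35 + d}{2 d}$
$\left(s{\left(904 \right)} + \left(1375491 + 708 V{\left(17 \right)}\right)\right) \left(2304241 + 1468105\right) = \left(636 + \left(1375491 + 708 \frac{35 + 17}{2 \cdot 17}\right)\right) \left(2304241 + 1468105\right) = \left(636 + \left(1375491 + 708 \cdot \frac{1}{2} \cdot \frac{1}{17} \cdot 52\right)\right) 3772346 = \left(636 + \left(1375491 + 708 \cdot \frac{26}{17}\right)\right) 3772346 = \left(636 + \left(1375491 + \frac{18408}{17}\right)\right) 3772346 = \left(636 + \frac{23401755}{17}\right) 3772346 = \frac{23412567}{17} \cdot 3772346 = \frac{88320303472182}{17}$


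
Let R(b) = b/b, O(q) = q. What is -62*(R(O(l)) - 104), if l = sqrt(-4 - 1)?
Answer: 6386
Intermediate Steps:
l = I*sqrt(5) (l = sqrt(-5) = I*sqrt(5) ≈ 2.2361*I)
R(b) = 1
-62*(R(O(l)) - 104) = -62*(1 - 104) = -62*(-103) = 6386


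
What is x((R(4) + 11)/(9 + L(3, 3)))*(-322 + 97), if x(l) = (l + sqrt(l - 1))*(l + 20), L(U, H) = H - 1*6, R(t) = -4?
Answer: -22225/4 - 3175*sqrt(6)/4 ≈ -7500.5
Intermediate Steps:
L(U, H) = -6 + H (L(U, H) = H - 6 = -6 + H)
x(l) = (20 + l)*(l + sqrt(-1 + l)) (x(l) = (l + sqrt(-1 + l))*(20 + l) = (20 + l)*(l + sqrt(-1 + l)))
x((R(4) + 11)/(9 + L(3, 3)))*(-322 + 97) = (((-4 + 11)/(9 + (-6 + 3)))**2 + 20*((-4 + 11)/(9 + (-6 + 3))) + 20*sqrt(-1 + (-4 + 11)/(9 + (-6 + 3))) + ((-4 + 11)/(9 + (-6 + 3)))*sqrt(-1 + (-4 + 11)/(9 + (-6 + 3))))*(-322 + 97) = ((7/(9 - 3))**2 + 20*(7/(9 - 3)) + 20*sqrt(-1 + 7/(9 - 3)) + (7/(9 - 3))*sqrt(-1 + 7/(9 - 3)))*(-225) = ((7/6)**2 + 20*(7/6) + 20*sqrt(-1 + 7/6) + (7/6)*sqrt(-1 + 7/6))*(-225) = ((7*(1/6))**2 + 20*(7*(1/6)) + 20*sqrt(-1 + 7*(1/6)) + (7*(1/6))*sqrt(-1 + 7*(1/6)))*(-225) = ((7/6)**2 + 20*(7/6) + 20*sqrt(-1 + 7/6) + 7*sqrt(-1 + 7/6)/6)*(-225) = (49/36 + 70/3 + 20*sqrt(1/6) + 7*sqrt(1/6)/6)*(-225) = (49/36 + 70/3 + 20*(sqrt(6)/6) + 7*(sqrt(6)/6)/6)*(-225) = (49/36 + 70/3 + 10*sqrt(6)/3 + 7*sqrt(6)/36)*(-225) = (889/36 + 127*sqrt(6)/36)*(-225) = -22225/4 - 3175*sqrt(6)/4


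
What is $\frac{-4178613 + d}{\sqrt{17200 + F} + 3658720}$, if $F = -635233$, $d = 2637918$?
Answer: $- \frac{33354861600}{79208477257} + \frac{118515 i \sqrt{3657}}{79208477257} \approx -0.4211 + 9.0482 \cdot 10^{-5} i$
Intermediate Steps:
$\frac{-4178613 + d}{\sqrt{17200 + F} + 3658720} = \frac{-4178613 + 2637918}{\sqrt{17200 - 635233} + 3658720} = - \frac{1540695}{\sqrt{-618033} + 3658720} = - \frac{1540695}{13 i \sqrt{3657} + 3658720} = - \frac{1540695}{3658720 + 13 i \sqrt{3657}}$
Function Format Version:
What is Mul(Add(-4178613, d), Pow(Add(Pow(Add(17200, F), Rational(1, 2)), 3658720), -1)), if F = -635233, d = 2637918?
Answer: Add(Rational(-33354861600, 79208477257), Mul(Rational(118515, 79208477257), I, Pow(3657, Rational(1, 2)))) ≈ Add(-0.42110, Mul(9.0482e-5, I))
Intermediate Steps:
Mul(Add(-4178613, d), Pow(Add(Pow(Add(17200, F), Rational(1, 2)), 3658720), -1)) = Mul(Add(-4178613, 2637918), Pow(Add(Pow(Add(17200, -635233), Rational(1, 2)), 3658720), -1)) = Mul(-1540695, Pow(Add(Pow(-618033, Rational(1, 2)), 3658720), -1)) = Mul(-1540695, Pow(Add(Mul(13, I, Pow(3657, Rational(1, 2))), 3658720), -1)) = Mul(-1540695, Pow(Add(3658720, Mul(13, I, Pow(3657, Rational(1, 2)))), -1))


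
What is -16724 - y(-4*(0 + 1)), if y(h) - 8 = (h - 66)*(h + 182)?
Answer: -4272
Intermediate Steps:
y(h) = 8 + (-66 + h)*(182 + h) (y(h) = 8 + (h - 66)*(h + 182) = 8 + (-66 + h)*(182 + h))
-16724 - y(-4*(0 + 1)) = -16724 - (-12004 + (-4*(0 + 1))² + 116*(-4*(0 + 1))) = -16724 - (-12004 + (-4*1)² + 116*(-4*1)) = -16724 - (-12004 + (-4)² + 116*(-4)) = -16724 - (-12004 + 16 - 464) = -16724 - 1*(-12452) = -16724 + 12452 = -4272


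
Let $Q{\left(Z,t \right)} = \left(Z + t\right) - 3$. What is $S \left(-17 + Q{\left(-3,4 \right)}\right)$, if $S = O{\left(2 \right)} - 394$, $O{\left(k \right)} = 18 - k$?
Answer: $7182$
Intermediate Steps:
$Q{\left(Z,t \right)} = -3 + Z + t$
$S = -378$ ($S = \left(18 - 2\right) - 394 = 16 - 394 = -378$)
$S \left(-17 + Q{\left(-3,4 \right)}\right) = - 378 \left(-17 - 2\right) = \left(-378\right) \left(-19\right) = 7182$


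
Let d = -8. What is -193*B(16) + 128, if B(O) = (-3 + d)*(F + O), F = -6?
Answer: 21358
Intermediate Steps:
B(O) = 66 - 11*O (B(O) = (-3 - 8)*(-6 + O) = -11*(-6 + O) = 66 - 11*O)
-193*B(16) + 128 = -193*(66 - 11*16) + 128 = -193*(66 - 176) + 128 = -193*(-110) + 128 = 21230 + 128 = 21358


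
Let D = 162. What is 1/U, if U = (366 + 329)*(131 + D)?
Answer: 1/203635 ≈ 4.9107e-6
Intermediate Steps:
U = 203635 (U = (366 + 329)*(131 + 162) = 695*293 = 203635)
1/U = 1/203635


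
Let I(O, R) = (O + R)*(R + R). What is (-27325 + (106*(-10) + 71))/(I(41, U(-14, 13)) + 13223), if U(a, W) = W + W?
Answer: -9438/5569 ≈ -1.6947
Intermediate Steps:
U(a, W) = 2*W
I(O, R) = 2*R*(O + R) (I(O, R) = (O + R)*(2*R) = 2*R*(O + R))
(-27325 + (106*(-10) + 71))/(I(41, U(-14, 13)) + 13223) = (-27325 + (106*(-10) + 71))/(2*(2*13)*(41 + 2*13) + 13223) = (-27325 + (-1060 + 71))/(2*26*(41 + 26) + 13223) = (-27325 - 989)/(2*26*67 + 13223) = -28314/(3484 + 13223) = -28314/16707 = -28314*1/16707 = -9438/5569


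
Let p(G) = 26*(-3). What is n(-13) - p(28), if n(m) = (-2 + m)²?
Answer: 303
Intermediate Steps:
p(G) = -78
n(-13) - p(28) = (-2 - 13)² - 1*(-78) = (-15)² + 78 = 225 + 78 = 303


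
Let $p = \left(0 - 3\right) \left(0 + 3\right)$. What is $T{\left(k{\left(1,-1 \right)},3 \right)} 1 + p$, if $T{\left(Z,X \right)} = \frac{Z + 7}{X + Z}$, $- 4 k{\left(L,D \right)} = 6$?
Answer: $- \frac{16}{3} \approx -5.3333$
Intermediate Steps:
$k{\left(L,D \right)} = - \frac{3}{2}$ ($k{\left(L,D \right)} = \left(- \frac{1}{4}\right) 6 = - \frac{3}{2}$)
$T{\left(Z,X \right)} = \frac{7 + Z}{X + Z}$
$p = -9$ ($p = \left(-3\right) 3 = -9$)
$T{\left(k{\left(1,-1 \right)},3 \right)} 1 + p = \frac{7 - \frac{3}{2}}{3 - \frac{3}{2}} \cdot 1 - 9 = \frac{1}{\frac{3}{2}} \cdot \frac{11}{2} \cdot 1 - 9 = \frac{2}{3} \cdot \frac{11}{2} \cdot 1 - 9 = \frac{11}{3} \cdot 1 - 9 = \frac{11}{3} - 9 = - \frac{16}{3}$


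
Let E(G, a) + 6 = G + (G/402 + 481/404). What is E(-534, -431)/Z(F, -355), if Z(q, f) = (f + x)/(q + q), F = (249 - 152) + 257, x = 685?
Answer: -862606491/744370 ≈ -1158.8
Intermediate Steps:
F = 354 (F = 97 + 257 = 354)
Z(q, f) = (685 + f)/(2*q) (Z(q, f) = (f + 685)/(q + q) = (685 + f)/((2*q)) = (685 + f)*(1/(2*q)) = (685 + f)/(2*q))
E(G, a) = -1943/404 + 403*G/402 (E(G, a) = -6 + (G + (G/402 + 481/404)) = -6 + (G + (481/404 + G/402)) = -6 + (481/404 + 403*G/402) = -1943/404 + 403*G/402)
E(-534, -431)/Z(F, -355) = (-1943/404 + (403/402)*(-534))/(((½)*(685 - 355)/354)) = (-1943/404 - 35867/67)/(((½)*(1/354)*330)) = -14620449/(27068*55/118) = -14620449/27068*118/55 = -862606491/744370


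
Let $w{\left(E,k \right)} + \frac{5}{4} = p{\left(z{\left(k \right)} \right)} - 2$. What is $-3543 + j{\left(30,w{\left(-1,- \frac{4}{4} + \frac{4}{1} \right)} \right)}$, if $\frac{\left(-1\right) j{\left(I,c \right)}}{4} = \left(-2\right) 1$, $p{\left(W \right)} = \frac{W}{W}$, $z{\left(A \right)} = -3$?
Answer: $-3535$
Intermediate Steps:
$p{\left(W \right)} = 1$
$w{\left(E,k \right)} = - \frac{9}{4}$ ($w{\left(E,k \right)} = - \frac{5}{4} + \left(1 - 2\right) = - \frac{5}{4} - 1 = - \frac{9}{4}$)
$j{\left(I,c \right)} = 8$ ($j{\left(I,c \right)} = - 4 \left(\left(-2\right) 1\right) = \left(-4\right) \left(-2\right) = 8$)
$-3543 + j{\left(30,w{\left(-1,- \frac{4}{4} + \frac{4}{1} \right)} \right)} = -3543 + 8 = -3535$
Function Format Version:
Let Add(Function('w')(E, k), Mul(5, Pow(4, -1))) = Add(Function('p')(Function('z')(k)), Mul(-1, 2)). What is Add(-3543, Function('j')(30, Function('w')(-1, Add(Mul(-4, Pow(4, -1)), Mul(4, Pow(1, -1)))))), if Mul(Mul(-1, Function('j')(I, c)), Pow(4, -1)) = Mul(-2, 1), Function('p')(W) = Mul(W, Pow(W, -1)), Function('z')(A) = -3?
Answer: -3535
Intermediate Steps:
Function('p')(W) = 1
Function('w')(E, k) = Rational(-9, 4) (Function('w')(E, k) = Add(Rational(-5, 4), Add(1, Mul(-1, 2))) = Add(Rational(-5, 4), Add(1, -2)) = Add(Rational(-5, 4), -1) = Rational(-9, 4))
Function('j')(I, c) = 8 (Function('j')(I, c) = Mul(-4, Mul(-2, 1)) = Mul(-4, -2) = 8)
Add(-3543, Function('j')(30, Function('w')(-1, Add(Mul(-4, Pow(4, -1)), Mul(4, Pow(1, -1)))))) = Add(-3543, 8) = -3535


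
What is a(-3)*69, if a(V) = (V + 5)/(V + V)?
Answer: -23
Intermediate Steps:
a(V) = (5 + V)/(2*V) (a(V) = (5 + V)/((2*V)) = (5 + V)*(1/(2*V)) = (5 + V)/(2*V))
a(-3)*69 = ((½)*(5 - 3)/(-3))*69 = ((½)*(-⅓)*2)*69 = -⅓*69 = -23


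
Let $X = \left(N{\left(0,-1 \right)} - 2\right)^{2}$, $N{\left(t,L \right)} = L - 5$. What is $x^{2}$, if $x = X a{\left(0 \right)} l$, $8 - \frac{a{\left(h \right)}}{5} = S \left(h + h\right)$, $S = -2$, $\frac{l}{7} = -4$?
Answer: $5138022400$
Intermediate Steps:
$l = -28$ ($l = 7 \left(-4\right) = -28$)
$N{\left(t,L \right)} = -5 + L$
$a{\left(h \right)} = 40 + 20 h$ ($a{\left(h \right)} = 40 - 5 \left(- 2 \left(h + h\right)\right) = 40 - 5 \left(- 2 \cdot 2 h\right) = 40 - 5 \left(- 4 h\right) = 40 + 20 h$)
$X = 64$ ($X = \left(\left(-5 - 1\right) - 2\right)^{2} = \left(-6 - 2\right)^{2} = \left(-8\right)^{2} = 64$)
$x = -71680$ ($x = 64 \left(40 + 20 \cdot 0\right) \left(-28\right) = 64 \left(40 + 0\right) \left(-28\right) = 64 \cdot 40 \left(-28\right) = 2560 \left(-28\right) = -71680$)
$x^{2} = \left(-71680\right)^{2} = 5138022400$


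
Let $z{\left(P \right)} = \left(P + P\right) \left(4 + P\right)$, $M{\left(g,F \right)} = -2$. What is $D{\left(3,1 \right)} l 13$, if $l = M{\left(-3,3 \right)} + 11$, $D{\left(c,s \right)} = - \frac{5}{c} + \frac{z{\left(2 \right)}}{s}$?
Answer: $2613$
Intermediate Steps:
$z{\left(P \right)} = 2 P \left(4 + P\right)$
$D{\left(c,s \right)} = - \frac{5}{c} + \frac{24}{s}$ ($D{\left(c,s \right)} = - \frac{5}{c} + \frac{2 \cdot 2 \left(4 + 2\right)}{s} = - \frac{5}{c} + \frac{2 \cdot 2 \cdot 6}{s} = - \frac{5}{c} + \frac{24}{s}$)
$l = 9$ ($l = -2 + 11 = 9$)
$D{\left(3,1 \right)} l 13 = \left(- \frac{5}{3} + \frac{24}{1}\right) 9 \cdot 13 = \left(\left(-5\right) \frac{1}{3} + 24 \cdot 1\right) 9 \cdot 13 = \left(- \frac{5}{3} + 24\right) 9 \cdot 13 = \frac{67}{3} \cdot 9 \cdot 13 = 201 \cdot 13 = 2613$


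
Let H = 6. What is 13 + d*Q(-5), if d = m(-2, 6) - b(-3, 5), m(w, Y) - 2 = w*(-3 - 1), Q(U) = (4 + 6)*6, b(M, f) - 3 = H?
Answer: 73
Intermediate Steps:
b(M, f) = 9 (b(M, f) = 3 + 6 = 9)
Q(U) = 60 (Q(U) = 10*6 = 60)
m(w, Y) = 2 - 4*w (m(w, Y) = 2 + w*(-3 - 1) = 2 + w*(-4) = 2 - 4*w)
d = 1 (d = (2 - 4*(-2)) - 1*9 = (2 + 8) - 9 = 10 - 9 = 1)
13 + d*Q(-5) = 13 + 1*60 = 13 + 60 = 73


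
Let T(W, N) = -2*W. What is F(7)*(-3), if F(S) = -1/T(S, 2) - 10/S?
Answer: 57/14 ≈ 4.0714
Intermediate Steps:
F(S) = -19/(2*S) (F(S) = -1/((-2*S)) - 10/S = -(-1)/(2*S) - 10/S = 1/(2*S) - 10/S = -19/(2*S))
F(7)*(-3) = -19/2/7*(-3) = -19/2*⅐*(-3) = -19/14*(-3) = 57/14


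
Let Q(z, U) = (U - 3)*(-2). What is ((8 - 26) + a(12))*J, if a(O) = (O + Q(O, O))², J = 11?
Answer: 198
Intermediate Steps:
Q(z, U) = 6 - 2*U (Q(z, U) = (-3 + U)*(-2) = 6 - 2*U)
a(O) = (6 - O)² (a(O) = (O + (6 - 2*O))² = (6 - O)²)
((8 - 26) + a(12))*J = ((8 - 26) + (6 - 1*12)²)*11 = (-18 + (6 - 12)²)*11 = (-18 + (-6)²)*11 = (-18 + 36)*11 = 18*11 = 198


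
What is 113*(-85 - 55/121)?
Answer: -106220/11 ≈ -9656.4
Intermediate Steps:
113*(-85 - 55/121) = 113*(-85 - 55*1/121) = 113*(-85 - 5/11) = 113*(-940/11) = -106220/11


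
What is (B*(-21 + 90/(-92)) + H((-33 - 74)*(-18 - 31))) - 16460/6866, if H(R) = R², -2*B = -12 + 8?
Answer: 2170504159938/78959 ≈ 2.7489e+7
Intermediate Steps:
B = 2 (B = -(-12 + 8)/2 = -½*(-4) = 2)
(B*(-21 + 90/(-92)) + H((-33 - 74)*(-18 - 31))) - 16460/6866 = (2*(-21 + 90/(-92)) + ((-33 - 74)*(-18 - 31))²) - 16460/6866 = (2*(-21 + 90*(-1/92)) + (-107*(-49))²) - 16460*1/6866 = (2*(-21 - 45/46) + 5243²) - 8230/3433 = (2*(-1011/46) + 27489049) - 8230/3433 = (-1011/23 + 27489049) - 8230/3433 = 632247116/23 - 8230/3433 = 2170504159938/78959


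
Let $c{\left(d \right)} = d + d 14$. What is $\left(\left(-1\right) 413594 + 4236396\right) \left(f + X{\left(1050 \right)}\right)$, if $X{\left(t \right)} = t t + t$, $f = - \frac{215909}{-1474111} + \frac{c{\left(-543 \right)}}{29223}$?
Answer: $\frac{20192321071390466863236}{4786438417} \approx 4.2187 \cdot 10^{12}$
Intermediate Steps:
$c{\left(d \right)} = 15 d$ ($c{\left(d \right)} = d + 14 d = 15 d$)
$f = - \frac{633013932}{4786438417}$ ($f = - \frac{215909}{-1474111} + \frac{15 \left(-543\right)}{29223} = \left(-215909\right) \left(- \frac{1}{1474111}\right) - \frac{905}{3247} = \frac{215909}{1474111} - \frac{905}{3247} = - \frac{633013932}{4786438417} \approx -0.13225$)
$X{\left(t \right)} = t + t^{2}$ ($X{\left(t \right)} = t^{2} + t = t + t^{2}$)
$\left(\left(-1\right) 413594 + 4236396\right) \left(f + X{\left(1050 \right)}\right) = \left(\left(-1\right) 413594 + 4236396\right) \left(- \frac{633013932}{4786438417} + 1050 \left(1 + 1050\right)\right) = \left(-413594 + 4236396\right) \left(- \frac{633013932}{4786438417} + 1050 \cdot 1051\right) = 3822802 \left(- \frac{633013932}{4786438417} + 1103550\right) = 3822802 \cdot \frac{5282073482066418}{4786438417} = \frac{20192321071390466863236}{4786438417}$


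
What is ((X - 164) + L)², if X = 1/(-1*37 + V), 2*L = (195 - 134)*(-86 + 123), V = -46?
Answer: 25633611025/27556 ≈ 9.3024e+5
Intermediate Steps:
L = 2257/2 (L = ((195 - 134)*(-86 + 123))/2 = (61*37)/2 = (½)*2257 = 2257/2 ≈ 1128.5)
X = -1/83 (X = 1/(-1*37 - 46) = 1/(-37 - 46) = 1/(-83) = -1/83 ≈ -0.012048)
((X - 164) + L)² = ((-1/83 - 164) + 2257/2)² = (-13613/83 + 2257/2)² = (160105/166)² = 25633611025/27556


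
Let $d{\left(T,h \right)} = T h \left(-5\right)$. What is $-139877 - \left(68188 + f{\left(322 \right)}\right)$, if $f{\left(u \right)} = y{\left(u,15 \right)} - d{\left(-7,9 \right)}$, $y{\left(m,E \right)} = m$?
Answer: $-208072$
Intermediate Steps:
$d{\left(T,h \right)} = - 5 T h$
$f{\left(u \right)} = -315 + u$ ($f{\left(u \right)} = u - \left(-5\right) \left(-7\right) 9 = u - 315 = -315 + u$)
$-139877 - \left(68188 + f{\left(322 \right)}\right) = -139877 - \left(68188 + \left(-315 + 322\right)\right) = -139877 - \left(68188 + 7\right) = -139877 - 68195 = -208072$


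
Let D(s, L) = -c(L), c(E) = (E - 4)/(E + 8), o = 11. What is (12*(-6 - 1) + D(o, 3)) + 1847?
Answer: 19394/11 ≈ 1763.1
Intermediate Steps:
c(E) = (-4 + E)/(8 + E)
D(s, L) = -(-4 + L)/(8 + L)
(12*(-6 - 1) + D(o, 3)) + 1847 = (12*(-6 - 1) + (4 - 1*3)/(8 + 3)) + 1847 = (12*(-7) + (4 - 3)/11) + 1847 = (-84 + (1/11)*1) + 1847 = (-84 + 1/11) + 1847 = -923/11 + 1847 = 19394/11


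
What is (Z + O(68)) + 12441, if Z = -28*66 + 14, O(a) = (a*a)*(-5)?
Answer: -12513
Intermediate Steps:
O(a) = -5*a² (O(a) = a²*(-5) = -5*a²)
Z = -1834 (Z = -1848 + 14 = -1834)
(Z + O(68)) + 12441 = (-1834 - 5*68²) + 12441 = (-1834 - 5*4624) + 12441 = (-1834 - 23120) + 12441 = -24954 + 12441 = -12513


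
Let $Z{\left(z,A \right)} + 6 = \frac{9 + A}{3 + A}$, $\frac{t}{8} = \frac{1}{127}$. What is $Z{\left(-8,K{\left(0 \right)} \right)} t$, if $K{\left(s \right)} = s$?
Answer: $- \frac{24}{127} \approx -0.18898$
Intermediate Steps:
$t = \frac{8}{127} \approx 0.062992$
$Z{\left(z,A \right)} = -6 + \frac{9 + A}{3 + A}$
$Z{\left(-8,K{\left(0 \right)} \right)} t = \frac{-9 - 0}{3 + 0} \cdot \frac{8}{127} = \frac{-9 + 0}{3} \cdot \frac{8}{127} = \frac{1}{3} \left(-9\right) \frac{8}{127} = \left(-3\right) \frac{8}{127} = - \frac{24}{127}$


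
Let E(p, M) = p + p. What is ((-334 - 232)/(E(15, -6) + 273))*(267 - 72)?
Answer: -36790/101 ≈ -364.26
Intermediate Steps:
E(p, M) = 2*p
((-334 - 232)/(E(15, -6) + 273))*(267 - 72) = ((-334 - 232)/(2*15 + 273))*(267 - 72) = -566/(30 + 273)*195 = -566/303*195 = -36790/101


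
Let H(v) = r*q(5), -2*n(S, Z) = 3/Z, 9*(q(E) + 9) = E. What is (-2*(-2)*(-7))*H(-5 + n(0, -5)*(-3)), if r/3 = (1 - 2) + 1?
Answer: 0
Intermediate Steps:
q(E) = -9 + E/9
n(S, Z) = -3/(2*Z)
r = 0 (r = 3*((1 - 2) + 1) = 3*(-1 + 1) = 3*0 = 0)
H(v) = 0 (H(v) = 0*(-9 + (⅑)*5) = 0*(-9 + 5/9) = 0*(-76/9) = 0)
(-2*(-2)*(-7))*H(-5 + n(0, -5)*(-3)) = (-2*(-2)*(-7))*0 = (4*(-7))*0 = -28*0 = 0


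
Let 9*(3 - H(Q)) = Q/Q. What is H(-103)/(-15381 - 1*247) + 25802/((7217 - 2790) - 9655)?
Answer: -226827427/45958041 ≈ -4.9355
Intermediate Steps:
H(Q) = 26/9 (H(Q) = 3 - Q/(9*Q) = 3 - ⅑*1 = 3 - ⅑ = 26/9)
H(-103)/(-15381 - 1*247) + 25802/((7217 - 2790) - 9655) = 26/(9*(-15381 - 1*247)) + 25802/((7217 - 2790) - 9655) = 26/(9*(-15381 - 247)) + 25802/(4427 - 9655) = (26/9)/(-15628) + 25802/(-5228) = (26/9)*(-1/15628) + 25802*(-1/5228) = -13/70326 - 12901/2614 = -226827427/45958041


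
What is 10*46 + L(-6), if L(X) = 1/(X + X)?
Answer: 5519/12 ≈ 459.92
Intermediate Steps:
L(X) = 1/(2*X)
10*46 + L(-6) = 10*46 + (½)/(-6) = 460 + (½)*(-⅙) = 460 - 1/12 = 5519/12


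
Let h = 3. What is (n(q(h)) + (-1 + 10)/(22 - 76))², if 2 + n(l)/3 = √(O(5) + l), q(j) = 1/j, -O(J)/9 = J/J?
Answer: (-37 + 6*I*√78)²/36 ≈ -39.972 - 108.93*I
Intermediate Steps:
O(J) = -9 (O(J) = -9*J/J = -9*1 = -9)
n(l) = -6 + 3*√(-9 + l)
(n(q(h)) + (-1 + 10)/(22 - 76))² = ((-6 + 3*√(-9 + 1/3)) + (-1 + 10)/(22 - 76))² = ((-6 + 3*√(-9 + ⅓)) + 9/(-54))² = ((-6 + 3*√(-26/3)) + 9*(-1/54))² = ((-6 + 3*(I*√78/3)) - ⅙)² = ((-6 + I*√78) - ⅙)² = (-37/6 + I*√78)²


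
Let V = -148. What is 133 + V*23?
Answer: -3271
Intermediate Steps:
133 + V*23 = 133 - 148*23 = 133 - 3404 = -3271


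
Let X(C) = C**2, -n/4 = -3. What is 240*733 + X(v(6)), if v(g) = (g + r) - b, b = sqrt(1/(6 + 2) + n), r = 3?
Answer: 1408105/8 - 9*sqrt(194)/2 ≈ 1.7595e+5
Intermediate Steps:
n = 12 (n = -4*(-3) = 12)
b = sqrt(194)/4 (b = sqrt(1/(6 + 2) + 12) = sqrt(1/8 + 12) = sqrt(97/8) = sqrt(194)/4 ≈ 3.4821)
v(g) = 3 + g - sqrt(194)/4 (v(g) = (g + 3) - sqrt(194)/4 = (3 + g) - sqrt(194)/4 = 3 + g - sqrt(194)/4)
240*733 + X(v(6)) = 240*733 + (3 + 6 - sqrt(194)/4)**2 = 175920 + (9 - sqrt(194)/4)**2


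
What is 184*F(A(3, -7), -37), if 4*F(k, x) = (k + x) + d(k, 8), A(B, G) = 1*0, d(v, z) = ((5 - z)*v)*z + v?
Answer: -1702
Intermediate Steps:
d(v, z) = v + v*z*(5 - z) (d(v, z) = (v*(5 - z))*z + v = v*z*(5 - z) + v = v + v*z*(5 - z))
A(B, G) = 0
F(k, x) = -11*k/2 + x/4 (F(k, x) = ((k + x) + k*(1 - 1*8² + 5*8))/4 = ((k + x) + k*(1 - 1*64 + 40))/4 = ((k + x) + k*(1 - 64 + 40))/4 = ((k + x) + k*(-23))/4 = ((k + x) - 23*k)/4 = (x - 22*k)/4 = -11*k/2 + x/4)
184*F(A(3, -7), -37) = 184*(-11/2*0 + (¼)*(-37)) = 184*(0 - 37/4) = 184*(-37/4) = -1702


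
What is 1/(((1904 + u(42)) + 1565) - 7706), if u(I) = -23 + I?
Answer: -1/4218 ≈ -0.00023708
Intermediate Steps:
1/(((1904 + u(42)) + 1565) - 7706) = 1/(((1904 + (-23 + 42)) + 1565) - 7706) = 1/(((1904 + 19) + 1565) - 7706) = 1/((1923 + 1565) - 7706) = 1/(3488 - 7706) = 1/(-4218) = -1/4218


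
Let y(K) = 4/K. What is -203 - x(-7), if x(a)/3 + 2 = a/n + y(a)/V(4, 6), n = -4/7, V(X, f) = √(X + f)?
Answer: -935/4 + 6*√10/35 ≈ -233.21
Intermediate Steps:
n = -4/7 (n = -4*⅐ = -4/7 ≈ -0.57143)
x(a) = -6 - 21*a/4 + 6*√10/(5*a) (x(a) = -6 + 3*(a/(-4/7) + (4/a)/(√(4 + 6))) = -6 + 3*(a*(-7/4) + (4/a)/(√10)) = -6 + 3*(-7*a/4 + (4/a)*(√10/10)) = -6 + 3*(-7*a/4 + 2*√10/(5*a)) = -6 + (-21*a/4 + 6*√10/(5*a)) = -6 - 21*a/4 + 6*√10/(5*a))
-203 - x(-7) = -203 - (-6 - 21/4*(-7) + (6/5)*√10/(-7)) = -203 - (-6 + 147/4 + (6/5)*√10*(-⅐)) = -203 - (-6 + 147/4 - 6*√10/35) = -203 - (123/4 - 6*√10/35) = -203 + (-123/4 + 6*√10/35) = -935/4 + 6*√10/35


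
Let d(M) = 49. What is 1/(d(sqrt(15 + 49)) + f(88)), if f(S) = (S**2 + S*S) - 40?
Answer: 1/15497 ≈ 6.4529e-5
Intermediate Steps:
f(S) = -40 + 2*S**2 (f(S) = (S**2 + S**2) - 40 = 2*S**2 - 40 = -40 + 2*S**2)
1/(d(sqrt(15 + 49)) + f(88)) = 1/(49 + (-40 + 2*88**2)) = 1/(49 + (-40 + 2*7744)) = 1/(49 + (-40 + 15488)) = 1/(49 + 15448) = 1/15497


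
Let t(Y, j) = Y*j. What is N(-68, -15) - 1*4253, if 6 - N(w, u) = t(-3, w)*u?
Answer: -1187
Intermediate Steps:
N(w, u) = 6 + 3*u*w (N(w, u) = 6 - (-3*w)*u = 6 - (-3)*u*w = 6 + 3*u*w)
N(-68, -15) - 1*4253 = (6 + 3*(-15)*(-68)) - 1*4253 = (6 + 3060) - 4253 = 3066 - 4253 = -1187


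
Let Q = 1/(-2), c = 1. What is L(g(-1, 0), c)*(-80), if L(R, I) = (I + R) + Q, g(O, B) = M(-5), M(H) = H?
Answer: 360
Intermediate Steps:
Q = -½ ≈ -0.50000
g(O, B) = -5
L(R, I) = -½ + I + R (L(R, I) = (I + R) - ½ = -½ + I + R)
L(g(-1, 0), c)*(-80) = (-½ + 1 - 5)*(-80) = -9/2*(-80) = 360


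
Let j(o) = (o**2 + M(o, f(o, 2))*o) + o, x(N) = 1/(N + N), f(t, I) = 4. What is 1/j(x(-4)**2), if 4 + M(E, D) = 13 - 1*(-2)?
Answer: 4096/769 ≈ 5.3264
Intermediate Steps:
x(N) = 1/(2*N)
M(E, D) = 11 (M(E, D) = -4 + (13 - 1*(-2)) = -4 + (13 + 2) = -4 + 15 = 11)
j(o) = o**2 + 12*o (j(o) = (o**2 + 11*o) + o = o**2 + 12*o)
1/j(x(-4)**2) = 1/(((1/2)/(-4))**2*(12 + ((1/2)/(-4))**2)) = 1/(((1/2)*(-1/4))**2*(12 + ((1/2)*(-1/4))**2)) = 1/((-1/8)**2*(12 + (-1/8)**2)) = 1/((12 + 1/64)/64) = 1/((1/64)*(769/64)) = 1/(769/4096) = 4096/769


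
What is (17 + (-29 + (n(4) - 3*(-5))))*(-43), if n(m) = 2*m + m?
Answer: -645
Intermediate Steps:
n(m) = 3*m
(17 + (-29 + (n(4) - 3*(-5))))*(-43) = (17 + (-29 + (3*4 - 3*(-5))))*(-43) = (17 + (-29 + (12 + 15)))*(-43) = (17 + (-29 + 27))*(-43) = (17 - 2)*(-43) = 15*(-43) = -645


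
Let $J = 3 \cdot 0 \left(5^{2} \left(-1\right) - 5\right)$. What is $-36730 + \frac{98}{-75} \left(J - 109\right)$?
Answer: $- \frac{2744068}{75} \approx -36588.0$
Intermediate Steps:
$J = 0$ ($J = 0 \left(25 \left(-1\right) - 5\right) = 0 \left(-25 - 5\right) = 0 \left(-30\right) = 0$)
$-36730 + \frac{98}{-75} \left(J - 109\right) = -36730 + \frac{98}{-75} \left(0 - 109\right) = -36730 + 98 \left(- \frac{1}{75}\right) \left(-109\right) = -36730 - - \frac{10682}{75} = -36730 + \frac{10682}{75} = - \frac{2744068}{75}$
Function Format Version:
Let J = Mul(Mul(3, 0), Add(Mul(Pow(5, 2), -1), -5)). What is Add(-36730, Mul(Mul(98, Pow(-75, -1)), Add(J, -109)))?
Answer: Rational(-2744068, 75) ≈ -36588.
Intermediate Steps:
J = 0 (J = Mul(0, Add(Mul(25, -1), -5)) = Mul(0, Add(-25, -5)) = Mul(0, -30) = 0)
Add(-36730, Mul(Mul(98, Pow(-75, -1)), Add(J, -109))) = Add(-36730, Mul(Mul(98, Pow(-75, -1)), Add(0, -109))) = Add(-36730, Mul(Mul(98, Rational(-1, 75)), -109)) = Add(-36730, Mul(Rational(-98, 75), -109)) = Add(-36730, Rational(10682, 75)) = Rational(-2744068, 75)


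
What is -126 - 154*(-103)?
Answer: 15736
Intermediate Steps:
-126 - 154*(-103) = -126 + 15862 = 15736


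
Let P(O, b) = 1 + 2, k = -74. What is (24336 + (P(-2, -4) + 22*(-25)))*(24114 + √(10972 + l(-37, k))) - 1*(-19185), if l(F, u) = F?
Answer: 573667131 + 642303*√15 ≈ 5.7615e+8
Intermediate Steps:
P(O, b) = 3
(24336 + (P(-2, -4) + 22*(-25)))*(24114 + √(10972 + l(-37, k))) - 1*(-19185) = (24336 + (3 + 22*(-25)))*(24114 + √(10972 - 37)) - 1*(-19185) = (24336 + (3 - 550))*(24114 + √10935) + 19185 = (24336 - 547)*(24114 + 27*√15) + 19185 = 23789*(24114 + 27*√15) + 19185 = (573647946 + 642303*√15) + 19185 = 573667131 + 642303*√15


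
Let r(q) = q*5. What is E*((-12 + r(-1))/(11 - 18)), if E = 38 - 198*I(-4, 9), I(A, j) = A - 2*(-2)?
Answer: 646/7 ≈ 92.286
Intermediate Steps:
r(q) = 5*q
I(A, j) = 4 + A (I(A, j) = A + 4 = 4 + A)
E = 38 (E = 38 - 198*(4 - 4) = 38 - 198*0 = 38 + 0 = 38)
E*((-12 + r(-1))/(11 - 18)) = 38*((-12 + 5*(-1))/(11 - 18)) = 38*((-12 - 5)/(-7)) = 38*(-17*(-⅐)) = 38*(17/7) = 646/7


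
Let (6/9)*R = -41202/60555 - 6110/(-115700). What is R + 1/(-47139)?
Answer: -318890217581/338734254540 ≈ -0.94142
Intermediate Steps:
R = -6764739/7185860 (R = 3*(-41202/60555 - 6110/(-115700))/2 = 3*(-41202*1/60555 - 6110*(-1/115700))/2 = 3*(-13734/20185 + 47/890)/2 = (3/2)*(-2254913/3592930) = -6764739/7185860 ≈ -0.94140)
R + 1/(-47139) = -6764739/7185860 + 1/(-47139) = -6764739/7185860 - 1/47139 = -318890217581/338734254540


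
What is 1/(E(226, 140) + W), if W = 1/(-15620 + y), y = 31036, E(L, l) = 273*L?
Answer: 15416/951136369 ≈ 1.6208e-5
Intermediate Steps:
W = 1/15416 (W = 1/(-15620 + 31036) = 1/15416 ≈ 6.4868e-5)
1/(E(226, 140) + W) = 1/(273*226 + 1/15416) = 1/(61698 + 1/15416) = 1/(951136369/15416) = 15416/951136369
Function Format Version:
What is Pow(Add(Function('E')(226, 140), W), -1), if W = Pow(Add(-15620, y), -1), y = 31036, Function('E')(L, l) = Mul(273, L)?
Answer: Rational(15416, 951136369) ≈ 1.6208e-5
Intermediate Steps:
W = Rational(1, 15416) (W = Pow(Add(-15620, 31036), -1) = Pow(15416, -1) = Rational(1, 15416) ≈ 6.4868e-5)
Pow(Add(Function('E')(226, 140), W), -1) = Pow(Add(Mul(273, 226), Rational(1, 15416)), -1) = Pow(Add(61698, Rational(1, 15416)), -1) = Pow(Rational(951136369, 15416), -1) = Rational(15416, 951136369)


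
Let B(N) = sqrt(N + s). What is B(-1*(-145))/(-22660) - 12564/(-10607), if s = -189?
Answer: 12564/10607 - I*sqrt(11)/11330 ≈ 1.1845 - 0.00029273*I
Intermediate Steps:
B(N) = sqrt(-189 + N) (B(N) = sqrt(N - 189) = sqrt(-189 + N))
B(-1*(-145))/(-22660) - 12564/(-10607) = sqrt(-189 - 1*(-145))/(-22660) - 12564/(-10607) = sqrt(-189 + 145)*(-1/22660) - 12564*(-1/10607) = sqrt(-44)*(-1/22660) + 12564/10607 = (2*I*sqrt(11))*(-1/22660) + 12564/10607 = -I*sqrt(11)/11330 + 12564/10607 = 12564/10607 - I*sqrt(11)/11330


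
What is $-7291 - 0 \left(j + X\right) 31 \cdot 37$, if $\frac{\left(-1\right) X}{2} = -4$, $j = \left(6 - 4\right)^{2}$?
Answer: $-7291$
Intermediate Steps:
$j = 4$ ($j = 2^{2} = 4$)
$X = 8$ ($X = \left(-2\right) \left(-4\right) = 8$)
$-7291 - 0 \left(j + X\right) 31 \cdot 37 = -7291 - 0 \left(4 + 8\right) 31 \cdot 37 = -7291 - 0 \cdot 12 \cdot 31 \cdot 37 = -7291 - 0 \cdot 31 \cdot 37 = -7291 - 0 \cdot 37 = -7291 - 0 = -7291 + 0 = -7291$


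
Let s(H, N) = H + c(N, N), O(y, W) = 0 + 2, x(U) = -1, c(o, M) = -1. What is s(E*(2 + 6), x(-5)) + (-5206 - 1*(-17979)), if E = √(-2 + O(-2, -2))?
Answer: 12772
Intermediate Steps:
O(y, W) = 2
E = 0 (E = √(-2 + 2) = √0 = 0)
s(H, N) = -1 + H (s(H, N) = H - 1 = -1 + H)
s(E*(2 + 6), x(-5)) + (-5206 - 1*(-17979)) = (-1 + 0*(2 + 6)) + (-5206 - 1*(-17979)) = (-1 + 0*8) + (-5206 + 17979) = (-1 + 0) + 12773 = -1 + 12773 = 12772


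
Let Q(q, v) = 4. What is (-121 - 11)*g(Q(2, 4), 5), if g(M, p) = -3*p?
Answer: 1980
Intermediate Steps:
(-121 - 11)*g(Q(2, 4), 5) = (-121 - 11)*(-3*5) = -132*(-15) = 1980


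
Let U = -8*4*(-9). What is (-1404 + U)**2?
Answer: 1245456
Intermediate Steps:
U = 288 (U = -32*(-9) = 288)
(-1404 + U)**2 = (-1404 + 288)**2 = (-1116)**2 = 1245456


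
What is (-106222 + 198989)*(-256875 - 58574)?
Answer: -29263257383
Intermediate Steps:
(-106222 + 198989)*(-256875 - 58574) = 92767*(-315449) = -29263257383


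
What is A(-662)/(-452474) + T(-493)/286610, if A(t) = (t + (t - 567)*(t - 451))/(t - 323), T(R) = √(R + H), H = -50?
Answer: 273443/89137378 + I*√543/286610 ≈ 0.0030677 + 8.1303e-5*I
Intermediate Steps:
T(R) = √(-50 + R) (T(R) = √(R - 50) = √(-50 + R))
A(t) = (t + (-567 + t)*(-451 + t))/(-323 + t)
A(-662)/(-452474) + T(-493)/286610 = ((255717 + (-662)² - 1017*(-662))/(-323 - 662))/(-452474) + √(-50 - 493)/286610 = ((255717 + 438244 + 673254)/(-985))*(-1/452474) + √(-543)*(1/286610) = -1/985*1367215*(-1/452474) + (I*√543)*(1/286610) = -273443/197*(-1/452474) + I*√543/286610 = 273443/89137378 + I*√543/286610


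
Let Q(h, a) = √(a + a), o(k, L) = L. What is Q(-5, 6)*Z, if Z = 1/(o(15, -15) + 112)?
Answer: 2*√3/97 ≈ 0.035712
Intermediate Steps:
Q(h, a) = √2*√a (Q(h, a) = √(2*a) = √2*√a)
Z = 1/97 (Z = 1/(-15 + 112) = 1/97 ≈ 0.010309)
Q(-5, 6)*Z = (√2*√6)*(1/97) = (2*√3)*(1/97) = 2*√3/97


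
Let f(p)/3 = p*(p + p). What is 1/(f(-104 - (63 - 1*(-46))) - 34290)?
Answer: 1/237924 ≈ 4.2030e-6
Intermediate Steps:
f(p) = 6*p² (f(p) = 3*(p*(p + p)) = 3*(p*(2*p)) = 3*(2*p²) = 6*p²)
1/(f(-104 - (63 - 1*(-46))) - 34290) = 1/(6*(-104 - (63 - 1*(-46)))² - 34290) = 1/(6*(-104 - (63 + 46))² - 34290) = 1/(6*(-104 - 1*109)² - 34290) = 1/(6*(-104 - 109)² - 34290) = 1/(6*(-213)² - 34290) = 1/(6*45369 - 34290) = 1/(272214 - 34290) = 1/237924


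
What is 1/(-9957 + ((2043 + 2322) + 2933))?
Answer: -1/2659 ≈ -0.00037608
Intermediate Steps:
1/(-9957 + ((2043 + 2322) + 2933)) = 1/(-9957 + (4365 + 2933)) = 1/(-9957 + 7298) = 1/(-2659) = -1/2659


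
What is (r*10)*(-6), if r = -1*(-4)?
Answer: -240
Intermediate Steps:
r = 4
(r*10)*(-6) = (4*10)*(-6) = 40*(-6) = -240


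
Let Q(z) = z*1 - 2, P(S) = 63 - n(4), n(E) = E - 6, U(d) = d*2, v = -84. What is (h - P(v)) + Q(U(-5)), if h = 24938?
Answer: 24861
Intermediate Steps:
U(d) = 2*d
n(E) = -6 + E
P(S) = 65 (P(S) = 63 - (-6 + 4) = 63 - 1*(-2) = 63 + 2 = 65)
Q(z) = -2 + z (Q(z) = z - 2 = -2 + z)
(h - P(v)) + Q(U(-5)) = (24938 - 1*65) + (-2 + 2*(-5)) = (24938 - 65) + (-2 - 10) = 24873 - 12 = 24861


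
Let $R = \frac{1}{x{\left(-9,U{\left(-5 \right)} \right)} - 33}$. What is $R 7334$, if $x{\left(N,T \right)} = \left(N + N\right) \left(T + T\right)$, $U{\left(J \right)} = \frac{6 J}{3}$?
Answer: $\frac{7334}{327} \approx 22.428$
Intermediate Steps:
$U{\left(J \right)} = 2 J$ ($U{\left(J \right)} = 6 J \frac{1}{3} = 2 J$)
$x{\left(N,T \right)} = 4 N T$ ($x{\left(N,T \right)} = 2 N 2 T = 4 N T$)
$R = \frac{1}{327}$ ($R = \frac{1}{4 \left(-9\right) 2 \left(-5\right) - 33} = \frac{1}{4 \left(-9\right) \left(-10\right) - 33} = \frac{1}{360 - 33} = \frac{1}{327} \approx 0.0030581$)
$R 7334 = \frac{1}{327} \cdot 7334 = \frac{7334}{327}$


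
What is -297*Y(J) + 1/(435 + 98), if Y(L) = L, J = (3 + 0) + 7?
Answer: -1583009/533 ≈ -2970.0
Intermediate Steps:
J = 10 (J = 3 + 7 = 10)
-297*Y(J) + 1/(435 + 98) = -297*10 + 1/(435 + 98) = -2970 + 1/533 = -1583009/533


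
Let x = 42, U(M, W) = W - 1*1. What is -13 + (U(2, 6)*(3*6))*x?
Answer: 3767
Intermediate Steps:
U(M, W) = -1 + W (U(M, W) = W - 1 = -1 + W)
-13 + (U(2, 6)*(3*6))*x = -13 + ((-1 + 6)*(3*6))*42 = -13 + (5*18)*42 = -13 + 90*42 = -13 + 3780 = 3767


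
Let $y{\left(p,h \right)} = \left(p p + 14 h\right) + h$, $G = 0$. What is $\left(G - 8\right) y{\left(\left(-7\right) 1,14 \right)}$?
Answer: $-2072$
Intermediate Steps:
$y{\left(p,h \right)} = p^{2} + 15 h$ ($y{\left(p,h \right)} = \left(p^{2} + 14 h\right) + h = p^{2} + 15 h$)
$\left(G - 8\right) y{\left(\left(-7\right) 1,14 \right)} = \left(0 - 8\right) \left(\left(\left(-7\right) 1\right)^{2} + 15 \cdot 14\right) = \left(0 - 8\right) \left(\left(-7\right)^{2} + 210\right) = - 8 \left(49 + 210\right) = \left(-8\right) 259 = -2072$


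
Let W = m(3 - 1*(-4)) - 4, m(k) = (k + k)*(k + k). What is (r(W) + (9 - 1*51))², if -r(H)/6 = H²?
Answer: 48940943076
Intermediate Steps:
m(k) = 4*k² (m(k) = (2*k)*(2*k) = 4*k²)
W = 192 (W = 4*(3 - 1*(-4))² - 4 = 4*(3 + 4)² - 4 = 4*7² - 4 = 4*49 - 4 = 196 - 4 = 192)
r(H) = -6*H²
(r(W) + (9 - 1*51))² = (-6*192² + (9 - 1*51))² = (-6*36864 + (9 - 51))² = (-221184 - 42)² = (-221226)² = 48940943076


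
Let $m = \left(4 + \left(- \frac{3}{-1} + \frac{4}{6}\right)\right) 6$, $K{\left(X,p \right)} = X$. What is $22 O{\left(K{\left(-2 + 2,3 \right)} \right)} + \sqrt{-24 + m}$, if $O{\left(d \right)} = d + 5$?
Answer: $110 + \sqrt{22} \approx 114.69$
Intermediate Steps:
$m = 46$ ($m = \left(4 + \left(\left(-3\right) \left(-1\right) + 4 \cdot \frac{1}{6}\right)\right) 6 = \left(4 + \left(3 + \frac{2}{3}\right)\right) 6 = \left(4 + \frac{11}{3}\right) 6 = \frac{23}{3} \cdot 6 = 46$)
$O{\left(d \right)} = 5 + d$
$22 O{\left(K{\left(-2 + 2,3 \right)} \right)} + \sqrt{-24 + m} = 22 \left(5 + \left(-2 + 2\right)\right) + \sqrt{-24 + 46} = 22 \left(5 + 0\right) + \sqrt{22} = 22 \cdot 5 + \sqrt{22} = 110 + \sqrt{22}$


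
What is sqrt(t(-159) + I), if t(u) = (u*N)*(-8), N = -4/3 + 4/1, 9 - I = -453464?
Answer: sqrt(456865) ≈ 675.92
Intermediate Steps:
I = 453473 (I = 9 - 1*(-453464) = 9 + 453464 = 453473)
N = 8/3 (N = -4*1/3 + 4*1 = -4/3 + 4 = 8/3 ≈ 2.6667)
t(u) = -64*u/3 (t(u) = (u*(8/3))*(-8) = (8*u/3)*(-8) = -64*u/3)
sqrt(t(-159) + I) = sqrt(-64/3*(-159) + 453473) = sqrt(3392 + 453473) = sqrt(456865)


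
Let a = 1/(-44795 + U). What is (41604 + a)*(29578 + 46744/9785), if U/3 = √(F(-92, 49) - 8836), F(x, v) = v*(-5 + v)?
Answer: 4833224275542548759418/3927018247765 - 1736804844*I*√1670/19635091238825 ≈ 1.2308e+9 - 0.0036147*I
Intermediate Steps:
U = 6*I*√1670 (U = 3*√(49*(-5 + 49) - 8836) = 3*√(49*44 - 8836) = 3*√(2156 - 8836) = 3*√(-6680) = 3*(2*I*√1670) = 6*I*√1670 ≈ 245.19*I)
a = 1/(-44795 + 6*I*√1670) ≈ -2.2323e-5 - 1.222e-7*I
(41604 + a)*(29578 + 46744/9785) = (41604 + (-8959/401330429 - 6*I*√1670/2006652145))*(29578 + 46744/9785) = (16696951159157/401330429 - 6*I*√1670/2006652145)*(29578 + 46744*(1/9785)) = (16696951159157/401330429 - 6*I*√1670/2006652145)*(29578 + 46744/9785) = (16696951159157/401330429 - 6*I*√1670/2006652145)*(289467474/9785) = 4833224275542548759418/3927018247765 - 1736804844*I*√1670/19635091238825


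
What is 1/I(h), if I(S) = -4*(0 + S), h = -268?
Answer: 1/1072 ≈ 0.00093284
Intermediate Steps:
I(S) = -4*S
1/I(h) = 1/(-4*(-268)) = 1/1072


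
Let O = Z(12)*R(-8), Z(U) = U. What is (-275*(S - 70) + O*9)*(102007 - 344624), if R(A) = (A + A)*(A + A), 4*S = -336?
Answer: -16982704766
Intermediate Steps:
S = -84 (S = (¼)*(-336) = -84)
R(A) = 4*A² (R(A) = (2*A)*(2*A) = 4*A²)
O = 3072 (O = 12*(4*(-8)²) = 12*(4*64) = 12*256 = 3072)
(-275*(S - 70) + O*9)*(102007 - 344624) = (-275*(-84 - 70) + 3072*9)*(102007 - 344624) = (-275*(-154) + 27648)*(-242617) = (42350 + 27648)*(-242617) = 69998*(-242617) = -16982704766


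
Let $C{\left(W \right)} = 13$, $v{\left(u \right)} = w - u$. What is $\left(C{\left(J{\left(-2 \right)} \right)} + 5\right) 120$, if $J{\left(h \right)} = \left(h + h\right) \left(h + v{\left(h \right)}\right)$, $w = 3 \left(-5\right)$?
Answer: $2160$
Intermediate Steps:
$w = -15$
$v{\left(u \right)} = -15 - u$
$J{\left(h \right)} = - 30 h$ ($J{\left(h \right)} = \left(h + h\right) \left(h - \left(15 + h\right)\right) = 2 h \left(-15\right) = - 30 h$)
$\left(C{\left(J{\left(-2 \right)} \right)} + 5\right) 120 = \left(13 + 5\right) 120 = 18 \cdot 120 = 2160$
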